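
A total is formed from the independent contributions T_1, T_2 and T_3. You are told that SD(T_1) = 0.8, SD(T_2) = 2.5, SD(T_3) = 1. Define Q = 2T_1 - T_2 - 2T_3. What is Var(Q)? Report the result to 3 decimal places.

Var(T_1) = 0.64, Var(T_2) = 6.25, Var(T_3) = 1
By independence, Var(Q) = (2)²Var(T_1) + (-1)²Var(T_2) + (-2)²Var(T_3)
= (2)²·0.64 + (-1)²·6.25 + (-2)²·1 = 12.81

12.810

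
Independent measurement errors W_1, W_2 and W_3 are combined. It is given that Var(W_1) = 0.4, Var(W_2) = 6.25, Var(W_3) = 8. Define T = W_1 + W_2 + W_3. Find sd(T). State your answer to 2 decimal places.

3.83

By independence, Var(T) = (1)²Var(W_1) + (1)²Var(W_2) + (1)²Var(W_3)
= (1)²·0.4 + (1)²·6.25 + (1)²·8 = 14.65
sd(T) = √14.65 ≈ 3.83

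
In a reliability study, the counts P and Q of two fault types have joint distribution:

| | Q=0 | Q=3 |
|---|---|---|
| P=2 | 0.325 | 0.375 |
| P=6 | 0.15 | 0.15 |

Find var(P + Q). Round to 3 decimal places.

5.424

E[P] = 3.2,  E[Q] = 1.575,  E[PQ] = 4.95
var(P) = 13.6 − (3.2)² = 3.36;  var(Q) = 4.725 − (1.575)² = 2.244375
cov(P,Q) = 4.95 − (3.2)(1.575) = -0.09
var(P + Q) = (1)²·3.36 + (1)²·2.244375 + 2·(1)·(1)·-0.09 = 5.424375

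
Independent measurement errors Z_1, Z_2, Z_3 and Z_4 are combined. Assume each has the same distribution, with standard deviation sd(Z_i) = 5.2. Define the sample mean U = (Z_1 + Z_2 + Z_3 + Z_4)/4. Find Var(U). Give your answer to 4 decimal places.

6.7600

Var(Z_i) = (5.2)² = 27.04
By independence, Var(U) = (0.25)²Var(Z_1) + (0.25)²Var(Z_2) + (0.25)²Var(Z_3) + (0.25)²Var(Z_4)
= (0.25)²·27.04 + (0.25)²·27.04 + (0.25)²·27.04 + (0.25)²·27.04 = 6.76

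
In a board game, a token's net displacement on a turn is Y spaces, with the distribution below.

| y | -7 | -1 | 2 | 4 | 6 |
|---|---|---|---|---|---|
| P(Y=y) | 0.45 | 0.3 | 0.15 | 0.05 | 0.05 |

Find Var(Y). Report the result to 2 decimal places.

E[Y] = (-7)(0.45) + (-1)(0.3) + (2)(0.15) + (4)(0.05) + (6)(0.05) = -2.65
E[Y²] = (-7)²(0.45) + (-1)²(0.3) + (2)²(0.15) + (4)²(0.05) + (6)²(0.05) = 25.55
Var(Y) = E[Y²] − (E[Y])² = 25.55 − (-2.65)² = 18.5275

18.53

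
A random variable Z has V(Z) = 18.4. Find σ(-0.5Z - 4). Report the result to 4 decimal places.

V(-0.5Z - 4) = (-0.5)²·18.4 = 4.6
σ(-0.5Z - 4) = √4.6 ≈ 2.1448

2.1448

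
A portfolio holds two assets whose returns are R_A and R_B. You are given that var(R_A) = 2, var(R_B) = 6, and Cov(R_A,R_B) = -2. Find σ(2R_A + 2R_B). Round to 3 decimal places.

4.000

var(2R_A + 2R_B) = (2)²·var(R_A) + (2)²·var(R_B) + 2·(2)·(2)·Cov(R_A,R_B)
= 4·2 + 4·6 + 8·-2 = 16
σ(2R_A + 2R_B) = √16 ≈ 4.000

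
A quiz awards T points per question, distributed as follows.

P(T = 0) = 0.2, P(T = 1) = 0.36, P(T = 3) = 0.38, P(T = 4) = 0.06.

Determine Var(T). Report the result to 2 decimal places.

1.71

E[T] = (0)(0.2) + (1)(0.36) + (3)(0.38) + (4)(0.06) = 1.74
E[T²] = (0)²(0.2) + (1)²(0.36) + (3)²(0.38) + (4)²(0.06) = 4.74
Var(T) = E[T²] − (E[T])² = 4.74 − (1.74)² = 1.7124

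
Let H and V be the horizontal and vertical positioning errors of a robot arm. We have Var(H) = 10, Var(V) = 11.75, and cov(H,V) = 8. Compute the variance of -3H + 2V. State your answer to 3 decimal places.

41.000

Var(-3H + 2V) = (-3)²·Var(H) + (2)²·Var(V) + 2·(-3)·(2)·cov(H,V)
= 9·10 + 4·11.75 + -12·8 = 41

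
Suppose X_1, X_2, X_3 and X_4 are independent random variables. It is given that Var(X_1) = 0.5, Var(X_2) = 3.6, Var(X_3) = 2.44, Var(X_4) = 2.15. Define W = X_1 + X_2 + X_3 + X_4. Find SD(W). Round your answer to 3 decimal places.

By independence, Var(W) = (1)²Var(X_1) + (1)²Var(X_2) + (1)²Var(X_3) + (1)²Var(X_4)
= (1)²·0.5 + (1)²·3.6 + (1)²·2.44 + (1)²·2.15 = 8.69
SD(W) = √8.69 ≈ 2.948

2.948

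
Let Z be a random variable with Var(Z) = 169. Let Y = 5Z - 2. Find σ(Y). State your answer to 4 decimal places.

Var(5Z - 2) = (5)²·169 = 4225
σ(Y) = √4225 ≈ 65.0000

65.0000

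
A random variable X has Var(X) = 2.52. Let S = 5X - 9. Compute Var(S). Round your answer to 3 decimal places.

Var(5X - 9) = (5)²·Var(X) = 25·2.52 = 63

63.000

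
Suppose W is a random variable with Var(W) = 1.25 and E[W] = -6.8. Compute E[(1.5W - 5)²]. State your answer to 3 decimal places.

E[1.5W - 5] = 1.5·-6.8 − 5 = -15.2
Var(1.5W - 5) = (1.5)²·1.25 = 2.8125
E[(1.5W - 5)²] = Var((1.5W - 5)) + (E[(1.5W - 5)])² = 2.8125 + (-15.2)² = 233.8525

233.853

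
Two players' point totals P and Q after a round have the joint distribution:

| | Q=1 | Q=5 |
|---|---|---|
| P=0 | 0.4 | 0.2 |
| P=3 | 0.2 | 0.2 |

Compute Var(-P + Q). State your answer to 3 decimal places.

E[P] = 1.2,  E[Q] = 2.6,  E[PQ] = 3.6
Var(P) = 3.6 − (1.2)² = 2.16;  Var(Q) = 10.6 − (2.6)² = 3.84
cov(P,Q) = 3.6 − (1.2)(2.6) = 0.48
Var(-P + Q) = (-1)²·2.16 + (1)²·3.84 + 2·(-1)·(1)·0.48 = 5.04

5.040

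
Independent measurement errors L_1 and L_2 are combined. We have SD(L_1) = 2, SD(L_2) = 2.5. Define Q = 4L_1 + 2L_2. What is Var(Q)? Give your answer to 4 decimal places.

Var(L_1) = 4, Var(L_2) = 6.25
By independence, Var(Q) = (4)²Var(L_1) + (2)²Var(L_2)
= (4)²·4 + (2)²·6.25 = 89

89.0000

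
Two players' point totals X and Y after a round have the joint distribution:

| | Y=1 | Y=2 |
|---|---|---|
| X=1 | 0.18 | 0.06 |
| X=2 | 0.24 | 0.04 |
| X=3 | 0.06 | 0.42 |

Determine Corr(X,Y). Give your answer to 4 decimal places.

E[X] = 2.24,  E[Y] = 1.52
E[XY] = 3.64
Cov(X,Y) = E[XY] − E[X]E[Y] = 3.64 − (2.24)(1.52) = 0.2352
var(X) = 0.6624,  var(Y) = 0.2496
ρ = 0.2352 / √(0.6624·0.2496) ≈ 0.5784

0.5784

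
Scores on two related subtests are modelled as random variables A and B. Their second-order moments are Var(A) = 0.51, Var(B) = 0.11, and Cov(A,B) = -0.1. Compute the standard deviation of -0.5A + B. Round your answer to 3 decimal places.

0.581

Var(-0.5A + B) = (-0.5)²·Var(A) + (1)²·Var(B) + 2·(-0.5)·(1)·Cov(A,B)
= 0.25·0.51 + 1·0.11 + -1·-0.1 = 0.3375
σ(-0.5A + B) = √0.3375 ≈ 0.581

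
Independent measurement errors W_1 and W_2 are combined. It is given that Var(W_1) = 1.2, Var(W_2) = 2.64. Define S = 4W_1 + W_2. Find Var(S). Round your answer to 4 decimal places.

21.8400

By independence, Var(S) = (4)²Var(W_1) + (1)²Var(W_2)
= (4)²·1.2 + (1)²·2.64 = 21.84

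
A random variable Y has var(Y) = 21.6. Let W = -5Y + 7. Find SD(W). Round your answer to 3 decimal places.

var(-5Y + 7) = (-5)²·21.6 = 540
SD(W) = √540 ≈ 23.238

23.238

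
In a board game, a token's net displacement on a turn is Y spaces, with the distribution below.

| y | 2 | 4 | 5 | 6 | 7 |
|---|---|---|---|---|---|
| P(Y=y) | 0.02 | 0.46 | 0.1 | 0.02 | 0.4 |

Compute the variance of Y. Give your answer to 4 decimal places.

2.1700

E[Y] = (2)(0.02) + (4)(0.46) + (5)(0.1) + (6)(0.02) + (7)(0.4) = 5.3
E[Y²] = (2)²(0.02) + (4)²(0.46) + (5)²(0.1) + (6)²(0.02) + (7)²(0.4) = 30.26
var(Y) = E[Y²] − (E[Y])² = 30.26 − (5.3)² = 2.17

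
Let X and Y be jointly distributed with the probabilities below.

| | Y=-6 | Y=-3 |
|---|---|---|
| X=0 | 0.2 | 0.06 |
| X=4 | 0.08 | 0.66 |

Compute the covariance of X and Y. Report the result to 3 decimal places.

1.526

E[X] = 2.96,  E[Y] = -3.84
E[XY] = -9.84
cov(X,Y) = E[XY] − E[X]E[Y] = -9.84 − (2.96)(-3.84) = 1.5264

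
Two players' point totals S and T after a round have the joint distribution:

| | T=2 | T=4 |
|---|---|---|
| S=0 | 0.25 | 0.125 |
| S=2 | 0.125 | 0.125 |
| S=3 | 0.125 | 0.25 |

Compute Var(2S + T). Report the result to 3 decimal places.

9.438

E[S] = 1.625,  E[T] = 3,  E[ST] = 5.25
Var(S) = 4.375 − (1.625)² = 1.734375;  Var(T) = 10 − (3)² = 1
Cov(S,T) = 5.25 − (1.625)(3) = 0.375
Var(2S + T) = (2)²·1.734375 + (1)²·1 + 2·(2)·(1)·0.375 = 9.4375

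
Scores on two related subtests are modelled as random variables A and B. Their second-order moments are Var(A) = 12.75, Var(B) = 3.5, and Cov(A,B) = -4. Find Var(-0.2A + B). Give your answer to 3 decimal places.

Var(-0.2A + B) = (-0.2)²·Var(A) + (1)²·Var(B) + 2·(-0.2)·(1)·Cov(A,B)
= 0.04·12.75 + 1·3.5 + -0.4·-4 = 5.61

5.610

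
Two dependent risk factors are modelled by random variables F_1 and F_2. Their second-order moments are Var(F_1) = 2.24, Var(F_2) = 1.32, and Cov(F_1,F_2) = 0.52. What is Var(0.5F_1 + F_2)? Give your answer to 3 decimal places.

Var(0.5F_1 + F_2) = (0.5)²·Var(F_1) + (1)²·Var(F_2) + 2·(0.5)·(1)·Cov(F_1,F_2)
= 0.25·2.24 + 1·1.32 + 1·0.52 = 2.4

2.400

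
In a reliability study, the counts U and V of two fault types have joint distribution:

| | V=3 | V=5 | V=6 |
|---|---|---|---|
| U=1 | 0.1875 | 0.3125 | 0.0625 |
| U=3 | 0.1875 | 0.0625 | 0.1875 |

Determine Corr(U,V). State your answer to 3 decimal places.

E[U] = 1.875,  E[V] = 4.5
E[UV] = 8.5
cov(U,V) = E[UV] − E[U]E[V] = 8.5 − (1.875)(4.5) = 0.0625
var(U) = 0.984375,  var(V) = 1.5
ρ = 0.0625 / √(0.984375·1.5) ≈ 0.051

0.051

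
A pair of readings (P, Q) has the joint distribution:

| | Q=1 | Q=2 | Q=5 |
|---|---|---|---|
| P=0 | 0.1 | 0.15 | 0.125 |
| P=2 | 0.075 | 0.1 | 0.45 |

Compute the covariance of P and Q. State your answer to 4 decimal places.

0.6125

E[P] = 1.25,  E[Q] = 3.55
E[PQ] = 5.05
Cov(P,Q) = E[PQ] − E[P]E[Q] = 5.05 − (1.25)(3.55) = 0.6125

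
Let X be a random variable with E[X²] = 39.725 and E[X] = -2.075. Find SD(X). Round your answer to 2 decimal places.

Var(X) = 39.725 − (-2.075)² = 35.419375
SD(X) = √35.419375 ≈ 5.95

5.95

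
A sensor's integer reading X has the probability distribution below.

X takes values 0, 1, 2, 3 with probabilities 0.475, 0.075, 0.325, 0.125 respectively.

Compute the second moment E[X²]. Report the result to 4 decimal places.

E[X²] = (0)²(0.475) + (1)²(0.075) + (2)²(0.325) + (3)²(0.125) = 2.5

2.5000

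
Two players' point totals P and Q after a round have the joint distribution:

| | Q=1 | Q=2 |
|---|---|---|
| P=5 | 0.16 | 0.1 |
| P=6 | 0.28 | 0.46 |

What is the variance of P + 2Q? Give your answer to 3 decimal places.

E[P] = 5.74,  E[Q] = 1.56,  E[PQ] = 9
V(P) = 33.14 − (5.74)² = 0.1924;  V(Q) = 2.68 − (1.56)² = 0.2464
Cov(P,Q) = 9 − (5.74)(1.56) = 0.0456
V(P + 2Q) = (1)²·0.1924 + (2)²·0.2464 + 2·(1)·(2)·0.0456 = 1.3604

1.360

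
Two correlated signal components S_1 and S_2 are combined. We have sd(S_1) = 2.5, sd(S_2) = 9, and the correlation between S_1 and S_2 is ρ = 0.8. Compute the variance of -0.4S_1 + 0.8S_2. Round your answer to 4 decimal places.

41.3200

Var(S_1) = (2.5)² = 6.25;  Var(S_2) = (9)² = 81
Cov(S_1,S_2) = ρ·sd(S_1)·sd(S_2) = 0.8·2.5·9 = 18
Var(-0.4S_1 + 0.8S_2) = (-0.4)²·Var(S_1) + (0.8)²·Var(S_2) + 2·(-0.4)·(0.8)·Cov(S_1,S_2)
= 0.16·6.25 + 0.64·81 + -0.64·18 = 41.32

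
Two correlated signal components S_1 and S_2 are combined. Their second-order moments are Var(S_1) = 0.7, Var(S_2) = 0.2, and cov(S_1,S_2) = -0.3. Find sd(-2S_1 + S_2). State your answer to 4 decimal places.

2.0494

Var(-2S_1 + S_2) = (-2)²·Var(S_1) + (1)²·Var(S_2) + 2·(-2)·(1)·cov(S_1,S_2)
= 4·0.7 + 1·0.2 + -4·-0.3 = 4.2
sd(-2S_1 + S_2) = √4.2 ≈ 2.0494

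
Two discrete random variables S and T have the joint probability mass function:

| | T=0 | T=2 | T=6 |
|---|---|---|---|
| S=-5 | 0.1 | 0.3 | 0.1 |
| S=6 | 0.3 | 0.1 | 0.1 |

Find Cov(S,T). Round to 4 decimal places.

-2.2000

E[S] = 0.5,  E[T] = 2
E[ST] = -1.2
Cov(S,T) = E[ST] − E[S]E[T] = -1.2 − (0.5)(2) = -2.2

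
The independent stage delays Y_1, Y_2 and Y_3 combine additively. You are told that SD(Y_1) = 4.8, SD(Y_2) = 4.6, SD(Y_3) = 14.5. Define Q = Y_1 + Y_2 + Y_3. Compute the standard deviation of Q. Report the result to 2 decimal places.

Var(Y_1) = 23.04, Var(Y_2) = 21.16, Var(Y_3) = 210.25
By independence, Var(Q) = (1)²Var(Y_1) + (1)²Var(Y_2) + (1)²Var(Y_3)
= (1)²·23.04 + (1)²·21.16 + (1)²·210.25 = 254.45
SD(Q) = √254.45 ≈ 15.95

15.95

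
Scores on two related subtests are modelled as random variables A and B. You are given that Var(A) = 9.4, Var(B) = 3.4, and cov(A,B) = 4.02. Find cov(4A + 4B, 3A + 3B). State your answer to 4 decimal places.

250.0800

cov(4A + 4B, 3A + 3B) = (4)(3)Var(A) + (4)(3)Var(B) + [(4)(3) + (4)(3)]cov(A,B)
= 12·9.4 + 12·3.4 + 24·4.02 = 250.08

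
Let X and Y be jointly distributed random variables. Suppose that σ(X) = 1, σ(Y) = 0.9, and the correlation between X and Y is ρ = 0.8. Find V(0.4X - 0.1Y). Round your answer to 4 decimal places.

0.1105

V(X) = (1)² = 1;  V(Y) = (0.9)² = 0.81
Cov(X,Y) = ρ·σ(X)·σ(Y) = 0.8·1·0.9 = 0.72
V(0.4X - 0.1Y) = (0.4)²·V(X) + (-0.1)²·V(Y) + 2·(0.4)·(-0.1)·Cov(X,Y)
= 0.16·1 + 0.01·0.81 + -0.08·0.72 = 0.1105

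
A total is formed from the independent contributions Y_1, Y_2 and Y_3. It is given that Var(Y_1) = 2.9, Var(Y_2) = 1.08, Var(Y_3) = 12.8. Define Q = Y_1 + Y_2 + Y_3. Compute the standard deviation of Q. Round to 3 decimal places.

By independence, Var(Q) = (1)²Var(Y_1) + (1)²Var(Y_2) + (1)²Var(Y_3)
= (1)²·2.9 + (1)²·1.08 + (1)²·12.8 = 16.78
SD(Q) = √16.78 ≈ 4.096

4.096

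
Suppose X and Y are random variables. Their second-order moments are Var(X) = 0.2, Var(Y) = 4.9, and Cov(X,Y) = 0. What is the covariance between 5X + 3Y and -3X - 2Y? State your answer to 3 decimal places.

Cov(5X + 3Y, -3X - 2Y) = (5)(-3)Var(X) + (3)(-2)Var(Y) + [(5)(-2) + (3)(-3)]Cov(X,Y)
= -15·0.2 + -6·4.9 + -19·0 = -32.4

-32.400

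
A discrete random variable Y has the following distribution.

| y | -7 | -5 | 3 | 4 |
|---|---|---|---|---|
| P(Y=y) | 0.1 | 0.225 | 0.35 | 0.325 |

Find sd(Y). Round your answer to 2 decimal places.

4.31

E[Y] = (-7)(0.1) + (-5)(0.225) + (3)(0.35) + (4)(0.325) = 0.525
E[Y²] = (-7)²(0.1) + (-5)²(0.225) + (3)²(0.35) + (4)²(0.325) = 18.875
var(Y) = E[Y²] − (E[Y])² = 18.875 − (0.525)² = 18.599375
sd(Y) = √18.599375 ≈ 4.31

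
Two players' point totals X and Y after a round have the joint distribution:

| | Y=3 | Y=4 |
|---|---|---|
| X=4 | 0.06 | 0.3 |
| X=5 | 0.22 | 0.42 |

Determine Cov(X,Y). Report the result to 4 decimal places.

-0.0408

E[X] = 4.64,  E[Y] = 3.72
E[XY] = 17.22
Cov(X,Y) = E[XY] − E[X]E[Y] = 17.22 − (4.64)(3.72) = -0.0408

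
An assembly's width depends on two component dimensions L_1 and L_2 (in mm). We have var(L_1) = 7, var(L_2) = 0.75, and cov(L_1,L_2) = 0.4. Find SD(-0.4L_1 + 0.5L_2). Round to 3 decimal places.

var(-0.4L_1 + 0.5L_2) = (-0.4)²·var(L_1) + (0.5)²·var(L_2) + 2·(-0.4)·(0.5)·cov(L_1,L_2)
= 0.16·7 + 0.25·0.75 + -0.4·0.4 = 1.1475
SD(-0.4L_1 + 0.5L_2) = √1.1475 ≈ 1.071

1.071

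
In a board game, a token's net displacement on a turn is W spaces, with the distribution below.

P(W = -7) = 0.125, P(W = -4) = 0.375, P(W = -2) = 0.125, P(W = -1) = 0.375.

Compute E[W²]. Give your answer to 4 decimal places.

E[W²] = (-7)²(0.125) + (-4)²(0.375) + (-2)²(0.125) + (-1)²(0.375) = 13

13.0000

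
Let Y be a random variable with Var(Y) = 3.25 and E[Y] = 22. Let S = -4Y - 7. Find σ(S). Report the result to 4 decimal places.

7.2111

Var(-4Y - 7) = (-4)²·3.25 = 52
σ(S) = √52 ≈ 7.2111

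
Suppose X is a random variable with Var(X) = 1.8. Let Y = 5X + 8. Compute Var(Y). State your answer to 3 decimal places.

45.000

Var(5X + 8) = (5)²·Var(X) = 25·1.8 = 45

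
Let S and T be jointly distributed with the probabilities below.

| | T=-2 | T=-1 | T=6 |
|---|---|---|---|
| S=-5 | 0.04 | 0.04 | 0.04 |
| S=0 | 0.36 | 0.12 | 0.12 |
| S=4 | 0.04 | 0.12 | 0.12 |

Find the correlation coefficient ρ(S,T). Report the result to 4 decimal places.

0.1309

E[S] = 0.52,  E[T] = 0.52
E[ST] = 1.48
Cov(S,T) = E[ST] − E[S]E[T] = 1.48 − (0.52)(0.52) = 1.2096
V(S) = 7.2096,  V(T) = 11.8496
ρ = 1.2096 / √(7.2096·11.8496) ≈ 0.1309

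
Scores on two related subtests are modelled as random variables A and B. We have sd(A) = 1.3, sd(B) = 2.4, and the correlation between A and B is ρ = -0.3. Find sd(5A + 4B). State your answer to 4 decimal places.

V(A) = (1.3)² = 1.69;  V(B) = (2.4)² = 5.76
Cov(A,B) = ρ·sd(A)·sd(B) = -0.3·1.3·2.4 = -0.936
V(5A + 4B) = (5)²·V(A) + (4)²·V(B) + 2·(5)·(4)·Cov(A,B)
= 25·1.69 + 16·5.76 + 40·-0.936 = 96.97
sd(5A + 4B) = √96.97 ≈ 9.8473

9.8473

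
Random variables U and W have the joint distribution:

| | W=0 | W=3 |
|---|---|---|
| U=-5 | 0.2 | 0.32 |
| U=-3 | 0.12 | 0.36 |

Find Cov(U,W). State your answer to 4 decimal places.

0.2016

E[U] = -4.04,  E[W] = 2.04
E[UW] = -8.04
Cov(U,W) = E[UW] − E[U]E[W] = -8.04 − (-4.04)(2.04) = 0.2016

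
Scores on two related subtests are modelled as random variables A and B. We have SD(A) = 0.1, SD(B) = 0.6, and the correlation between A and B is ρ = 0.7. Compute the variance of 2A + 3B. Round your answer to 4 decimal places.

3.7840

var(A) = (0.1)² = 0.01;  var(B) = (0.6)² = 0.36
Cov(A,B) = ρ·SD(A)·SD(B) = 0.7·0.1·0.6 = 0.042
var(2A + 3B) = (2)²·var(A) + (3)²·var(B) + 2·(2)·(3)·Cov(A,B)
= 4·0.01 + 9·0.36 + 12·0.042 = 3.784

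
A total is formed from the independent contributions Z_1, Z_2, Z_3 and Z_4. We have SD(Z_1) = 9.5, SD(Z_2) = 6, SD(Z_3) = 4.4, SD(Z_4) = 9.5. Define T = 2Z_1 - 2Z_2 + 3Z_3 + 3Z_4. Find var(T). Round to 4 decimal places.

1491.4900

var(Z_1) = 90.25, var(Z_2) = 36, var(Z_3) = 19.36, var(Z_4) = 90.25
By independence, var(T) = (2)²var(Z_1) + (-2)²var(Z_2) + (3)²var(Z_3) + (3)²var(Z_4)
= (2)²·90.25 + (-2)²·36 + (3)²·19.36 + (3)²·90.25 = 1491.49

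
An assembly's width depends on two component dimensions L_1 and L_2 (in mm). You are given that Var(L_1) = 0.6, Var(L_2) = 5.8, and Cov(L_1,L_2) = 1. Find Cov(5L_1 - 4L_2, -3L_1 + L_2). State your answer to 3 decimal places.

Cov(5L_1 - 4L_2, -3L_1 + L_2) = (5)(-3)Var(L_1) + (-4)(1)Var(L_2) + [(5)(1) + (-4)(-3)]Cov(L_1,L_2)
= -15·0.6 + -4·5.8 + 17·1 = -15.2

-15.200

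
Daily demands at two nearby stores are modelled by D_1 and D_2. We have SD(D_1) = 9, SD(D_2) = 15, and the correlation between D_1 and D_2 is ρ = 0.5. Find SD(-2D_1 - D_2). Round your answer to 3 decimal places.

28.618

V(D_1) = (9)² = 81;  V(D_2) = (15)² = 225
Cov(D_1,D_2) = ρ·SD(D_1)·SD(D_2) = 0.5·9·15 = 67.5
V(-2D_1 - D_2) = (-2)²·V(D_1) + (-1)²·V(D_2) + 2·(-2)·(-1)·Cov(D_1,D_2)
= 4·81 + 1·225 + 4·67.5 = 819
SD(-2D_1 - D_2) = √819 ≈ 28.618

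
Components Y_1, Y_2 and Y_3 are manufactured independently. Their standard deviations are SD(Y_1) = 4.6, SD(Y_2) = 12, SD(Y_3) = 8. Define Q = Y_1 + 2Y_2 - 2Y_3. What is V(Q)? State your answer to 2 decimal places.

V(Y_1) = 21.16, V(Y_2) = 144, V(Y_3) = 64
By independence, V(Q) = (1)²V(Y_1) + (2)²V(Y_2) + (-2)²V(Y_3)
= (1)²·21.16 + (2)²·144 + (-2)²·64 = 853.16

853.16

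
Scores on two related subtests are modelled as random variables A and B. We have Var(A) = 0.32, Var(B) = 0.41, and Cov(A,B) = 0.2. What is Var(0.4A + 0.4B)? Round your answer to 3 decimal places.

0.181

Var(0.4A + 0.4B) = (0.4)²·Var(A) + (0.4)²·Var(B) + 2·(0.4)·(0.4)·Cov(A,B)
= 0.16·0.32 + 0.16·0.41 + 0.32·0.2 = 0.1808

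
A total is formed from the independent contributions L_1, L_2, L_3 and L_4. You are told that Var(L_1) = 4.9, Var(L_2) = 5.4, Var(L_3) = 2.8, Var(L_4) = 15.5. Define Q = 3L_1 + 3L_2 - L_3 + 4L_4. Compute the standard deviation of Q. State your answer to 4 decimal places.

By independence, Var(Q) = (3)²Var(L_1) + (3)²Var(L_2) + (-1)²Var(L_3) + (4)²Var(L_4)
= (3)²·4.9 + (3)²·5.4 + (-1)²·2.8 + (4)²·15.5 = 343.5
σ(Q) = √343.5 ≈ 18.5338

18.5338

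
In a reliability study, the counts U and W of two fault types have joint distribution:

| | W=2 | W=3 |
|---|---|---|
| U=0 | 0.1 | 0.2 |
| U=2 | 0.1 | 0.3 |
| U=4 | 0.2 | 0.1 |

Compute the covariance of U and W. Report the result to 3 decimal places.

E[U] = 2,  E[W] = 2.6
E[UW] = 5
cov(U,W) = E[UW] − E[U]E[W] = 5 − (2)(2.6) = -0.2

-0.200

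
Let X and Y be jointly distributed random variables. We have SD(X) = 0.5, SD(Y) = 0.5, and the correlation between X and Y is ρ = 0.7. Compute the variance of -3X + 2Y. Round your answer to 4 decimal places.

1.1500

V(X) = (0.5)² = 0.25;  V(Y) = (0.5)² = 0.25
Cov(X,Y) = ρ·SD(X)·SD(Y) = 0.7·0.5·0.5 = 0.175
V(-3X + 2Y) = (-3)²·V(X) + (2)²·V(Y) + 2·(-3)·(2)·Cov(X,Y)
= 9·0.25 + 4·0.25 + -12·0.175 = 1.15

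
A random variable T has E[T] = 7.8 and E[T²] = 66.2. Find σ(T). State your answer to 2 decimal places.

var(T) = 66.2 − (7.8)² = 5.36
σ(T) = √5.36 ≈ 2.32

2.32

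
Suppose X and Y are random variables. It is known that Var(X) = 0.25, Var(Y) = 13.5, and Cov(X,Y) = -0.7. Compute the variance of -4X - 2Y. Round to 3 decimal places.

Var(-4X - 2Y) = (-4)²·Var(X) + (-2)²·Var(Y) + 2·(-4)·(-2)·Cov(X,Y)
= 16·0.25 + 4·13.5 + 16·-0.7 = 46.8

46.800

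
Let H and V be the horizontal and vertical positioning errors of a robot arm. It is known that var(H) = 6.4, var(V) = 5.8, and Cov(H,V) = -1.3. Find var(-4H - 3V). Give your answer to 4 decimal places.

var(-4H - 3V) = (-4)²·var(H) + (-3)²·var(V) + 2·(-4)·(-3)·Cov(H,V)
= 16·6.4 + 9·5.8 + 24·-1.3 = 123.4

123.4000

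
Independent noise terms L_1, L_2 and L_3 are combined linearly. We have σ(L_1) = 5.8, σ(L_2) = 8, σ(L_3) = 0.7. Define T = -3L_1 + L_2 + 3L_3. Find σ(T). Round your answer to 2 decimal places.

var(L_1) = 33.64, var(L_2) = 64, var(L_3) = 0.49
By independence, var(T) = (-3)²var(L_1) + (1)²var(L_2) + (3)²var(L_3)
= (-3)²·33.64 + (1)²·64 + (3)²·0.49 = 371.17
σ(T) = √371.17 ≈ 19.27

19.27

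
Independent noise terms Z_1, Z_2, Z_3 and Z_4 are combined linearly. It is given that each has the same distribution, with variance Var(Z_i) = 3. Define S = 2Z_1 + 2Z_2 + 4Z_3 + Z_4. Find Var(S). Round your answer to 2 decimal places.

75.00

By independence, Var(S) = (2)²Var(Z_1) + (2)²Var(Z_2) + (4)²Var(Z_3) + (1)²Var(Z_4)
= (2)²·3 + (2)²·3 + (4)²·3 + (1)²·3 = 75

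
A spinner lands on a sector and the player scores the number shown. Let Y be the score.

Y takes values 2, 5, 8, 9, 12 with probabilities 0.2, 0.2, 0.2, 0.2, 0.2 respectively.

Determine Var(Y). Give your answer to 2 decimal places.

E[Y] = (2)(0.2) + (5)(0.2) + (8)(0.2) + (9)(0.2) + (12)(0.2) = 7.2
E[Y²] = (2)²(0.2) + (5)²(0.2) + (8)²(0.2) + (9)²(0.2) + (12)²(0.2) = 63.6
Var(Y) = E[Y²] − (E[Y])² = 63.6 − (7.2)² = 11.76

11.76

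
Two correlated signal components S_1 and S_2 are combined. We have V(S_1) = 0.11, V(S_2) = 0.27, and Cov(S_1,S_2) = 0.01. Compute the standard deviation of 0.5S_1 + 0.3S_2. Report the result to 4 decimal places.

V(0.5S_1 + 0.3S_2) = (0.5)²·V(S_1) + (0.3)²·V(S_2) + 2·(0.5)·(0.3)·Cov(S_1,S_2)
= 0.25·0.11 + 0.09·0.27 + 0.3·0.01 = 0.0548
SD(0.5S_1 + 0.3S_2) = √0.0548 ≈ 0.2341

0.2341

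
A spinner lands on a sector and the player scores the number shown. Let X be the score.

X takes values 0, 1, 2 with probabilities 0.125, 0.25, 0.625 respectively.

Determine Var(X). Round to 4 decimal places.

E[X] = (0)(0.125) + (1)(0.25) + (2)(0.625) = 1.5
E[X²] = (0)²(0.125) + (1)²(0.25) + (2)²(0.625) = 2.75
Var(X) = E[X²] − (E[X])² = 2.75 − (1.5)² = 0.5

0.5000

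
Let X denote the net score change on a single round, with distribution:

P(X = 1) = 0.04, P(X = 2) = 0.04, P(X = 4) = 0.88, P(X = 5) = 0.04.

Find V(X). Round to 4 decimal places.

0.5344

E[X] = (1)(0.04) + (2)(0.04) + (4)(0.88) + (5)(0.04) = 3.84
E[X²] = (1)²(0.04) + (2)²(0.04) + (4)²(0.88) + (5)²(0.04) = 15.28
V(X) = E[X²] − (E[X])² = 15.28 − (3.84)² = 0.5344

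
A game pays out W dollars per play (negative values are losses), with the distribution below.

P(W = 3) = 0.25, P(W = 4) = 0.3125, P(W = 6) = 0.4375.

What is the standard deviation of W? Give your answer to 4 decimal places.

1.2686

E[W] = (3)(0.25) + (4)(0.3125) + (6)(0.4375) = 4.625
E[W²] = (3)²(0.25) + (4)²(0.3125) + (6)²(0.4375) = 23
var(W) = E[W²] − (E[W])² = 23 − (4.625)² = 1.609375
sd(W) = √1.609375 ≈ 1.2686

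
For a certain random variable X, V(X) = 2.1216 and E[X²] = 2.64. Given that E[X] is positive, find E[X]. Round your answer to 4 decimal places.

(E[X])² = E[X²] − V(X) = 2.64 − 2.1216 = 0.5184
E[X] = √0.5184 = 0.72

0.7200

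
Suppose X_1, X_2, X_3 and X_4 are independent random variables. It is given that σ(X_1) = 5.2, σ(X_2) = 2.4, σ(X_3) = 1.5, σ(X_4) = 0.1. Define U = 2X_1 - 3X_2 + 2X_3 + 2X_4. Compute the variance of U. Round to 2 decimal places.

169.04

Var(X_1) = 27.04, Var(X_2) = 5.76, Var(X_3) = 2.25, Var(X_4) = 0.01
By independence, Var(U) = (2)²Var(X_1) + (-3)²Var(X_2) + (2)²Var(X_3) + (2)²Var(X_4)
= (2)²·27.04 + (-3)²·5.76 + (2)²·2.25 + (2)²·0.01 = 169.04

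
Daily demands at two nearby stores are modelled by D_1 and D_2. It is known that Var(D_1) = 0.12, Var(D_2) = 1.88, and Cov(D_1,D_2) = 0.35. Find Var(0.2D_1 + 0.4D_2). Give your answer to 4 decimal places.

0.3616

Var(0.2D_1 + 0.4D_2) = (0.2)²·Var(D_1) + (0.4)²·Var(D_2) + 2·(0.2)·(0.4)·Cov(D_1,D_2)
= 0.04·0.12 + 0.16·1.88 + 0.16·0.35 = 0.3616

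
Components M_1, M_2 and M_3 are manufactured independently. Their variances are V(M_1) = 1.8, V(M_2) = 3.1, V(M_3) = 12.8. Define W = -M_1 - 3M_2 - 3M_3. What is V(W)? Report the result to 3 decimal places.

By independence, V(W) = (-1)²V(M_1) + (-3)²V(M_2) + (-3)²V(M_3)
= (-1)²·1.8 + (-3)²·3.1 + (-3)²·12.8 = 144.9

144.900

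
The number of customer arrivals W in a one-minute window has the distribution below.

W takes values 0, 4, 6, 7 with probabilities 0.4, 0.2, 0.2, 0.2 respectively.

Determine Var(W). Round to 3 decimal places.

8.640

E[W] = (0)(0.4) + (4)(0.2) + (6)(0.2) + (7)(0.2) = 3.4
E[W²] = (0)²(0.4) + (4)²(0.2) + (6)²(0.2) + (7)²(0.2) = 20.2
Var(W) = E[W²] − (E[W])² = 20.2 − (3.4)² = 8.64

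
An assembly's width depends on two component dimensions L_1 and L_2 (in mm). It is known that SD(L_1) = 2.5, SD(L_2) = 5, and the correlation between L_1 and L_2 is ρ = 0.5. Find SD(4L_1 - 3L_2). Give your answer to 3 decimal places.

13.229

Var(L_1) = (2.5)² = 6.25;  Var(L_2) = (5)² = 25
cov(L_1,L_2) = ρ·SD(L_1)·SD(L_2) = 0.5·2.5·5 = 6.25
Var(4L_1 - 3L_2) = (4)²·Var(L_1) + (-3)²·Var(L_2) + 2·(4)·(-3)·cov(L_1,L_2)
= 16·6.25 + 9·25 + -24·6.25 = 175
SD(4L_1 - 3L_2) = √175 ≈ 13.229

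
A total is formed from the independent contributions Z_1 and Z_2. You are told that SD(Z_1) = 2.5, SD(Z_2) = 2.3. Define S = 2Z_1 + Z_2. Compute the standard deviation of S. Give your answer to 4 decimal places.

5.5036

var(Z_1) = 6.25, var(Z_2) = 5.29
By independence, var(S) = (2)²var(Z_1) + (1)²var(Z_2)
= (2)²·6.25 + (1)²·5.29 = 30.29
SD(S) = √30.29 ≈ 5.5036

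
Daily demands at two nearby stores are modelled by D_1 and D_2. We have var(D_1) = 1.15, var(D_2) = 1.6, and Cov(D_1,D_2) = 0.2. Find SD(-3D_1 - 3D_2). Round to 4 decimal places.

5.3245

var(-3D_1 - 3D_2) = (-3)²·var(D_1) + (-3)²·var(D_2) + 2·(-3)·(-3)·Cov(D_1,D_2)
= 9·1.15 + 9·1.6 + 18·0.2 = 28.35
SD(-3D_1 - 3D_2) = √28.35 ≈ 5.3245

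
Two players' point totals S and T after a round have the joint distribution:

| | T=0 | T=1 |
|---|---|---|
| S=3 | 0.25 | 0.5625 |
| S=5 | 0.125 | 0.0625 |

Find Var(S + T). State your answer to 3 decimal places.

E[S] = 3.375,  E[T] = 0.625,  E[ST] = 2
Var(S) = 12 − (3.375)² = 0.609375;  Var(T) = 0.625 − (0.625)² = 0.234375
Cov(S,T) = 2 − (3.375)(0.625) = -0.109375
Var(S + T) = (1)²·0.609375 + (1)²·0.234375 + 2·(1)·(1)·-0.109375 = 0.625

0.625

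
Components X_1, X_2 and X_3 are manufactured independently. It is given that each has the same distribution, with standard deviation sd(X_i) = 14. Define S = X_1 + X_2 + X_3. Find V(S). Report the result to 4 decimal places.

588.0000

V(X_i) = (14)² = 196
By independence, V(S) = (1)²V(X_1) + (1)²V(X_2) + (1)²V(X_3)
= (1)²·196 + (1)²·196 + (1)²·196 = 588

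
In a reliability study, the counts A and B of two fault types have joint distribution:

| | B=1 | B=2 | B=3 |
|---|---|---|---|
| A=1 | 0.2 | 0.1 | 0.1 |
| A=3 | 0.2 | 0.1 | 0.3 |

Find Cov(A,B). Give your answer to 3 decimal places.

E[A] = 2.2,  E[B] = 2
E[AB] = 4.6
Cov(A,B) = E[AB] − E[A]E[B] = 4.6 − (2.2)(2) = 0.2

0.200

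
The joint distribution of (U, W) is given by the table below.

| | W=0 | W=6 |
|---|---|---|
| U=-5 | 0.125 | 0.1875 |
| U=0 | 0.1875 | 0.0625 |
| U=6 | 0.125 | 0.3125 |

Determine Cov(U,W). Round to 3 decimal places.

E[U] = 1.0625,  E[W] = 3.375
E[UW] = 5.625
Cov(U,W) = E[UW] − E[U]E[W] = 5.625 − (1.0625)(3.375) = 2.0390625

2.039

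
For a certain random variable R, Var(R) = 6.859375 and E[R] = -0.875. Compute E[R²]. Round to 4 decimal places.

E[R²] = Var(R) + (E[R])² = 6.859375 + (-0.875)² = 7.625

7.6250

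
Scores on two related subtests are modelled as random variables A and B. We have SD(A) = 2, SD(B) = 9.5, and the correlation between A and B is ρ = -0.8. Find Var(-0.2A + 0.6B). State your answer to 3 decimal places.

Var(A) = (2)² = 4;  Var(B) = (9.5)² = 90.25
Cov(A,B) = ρ·SD(A)·SD(B) = -0.8·2·9.5 = -15.2
Var(-0.2A + 0.6B) = (-0.2)²·Var(A) + (0.6)²·Var(B) + 2·(-0.2)·(0.6)·Cov(A,B)
= 0.04·4 + 0.36·90.25 + -0.24·-15.2 = 36.298

36.298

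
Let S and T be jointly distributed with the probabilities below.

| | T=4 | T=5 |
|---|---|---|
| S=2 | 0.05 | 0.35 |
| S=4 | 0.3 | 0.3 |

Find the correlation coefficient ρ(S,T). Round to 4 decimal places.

-0.3852

E[S] = 3.2,  E[T] = 4.65
E[ST] = 14.7
Cov(S,T) = E[ST] − E[S]E[T] = 14.7 − (3.2)(4.65) = -0.18
Var(S) = 0.96,  Var(T) = 0.2275
ρ = -0.18 / √(0.96·0.2275) ≈ -0.3852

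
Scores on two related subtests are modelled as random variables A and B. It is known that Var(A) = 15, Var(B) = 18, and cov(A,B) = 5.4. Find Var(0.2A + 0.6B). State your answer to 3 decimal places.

8.376

Var(0.2A + 0.6B) = (0.2)²·Var(A) + (0.6)²·Var(B) + 2·(0.2)·(0.6)·cov(A,B)
= 0.04·15 + 0.36·18 + 0.24·5.4 = 8.376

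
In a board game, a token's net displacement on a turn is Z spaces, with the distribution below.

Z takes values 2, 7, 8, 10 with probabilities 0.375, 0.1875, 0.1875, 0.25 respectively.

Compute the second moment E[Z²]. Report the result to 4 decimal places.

47.6875

E[Z²] = (2)²(0.375) + (7)²(0.1875) + (8)²(0.1875) + (10)²(0.25) = 47.6875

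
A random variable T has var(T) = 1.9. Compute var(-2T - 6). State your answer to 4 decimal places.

var(-2T - 6) = (-2)²·var(T) = 4·1.9 = 7.6

7.6000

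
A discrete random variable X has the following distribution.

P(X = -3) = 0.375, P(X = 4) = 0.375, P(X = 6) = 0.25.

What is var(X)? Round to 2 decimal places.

14.86

E[X] = (-3)(0.375) + (4)(0.375) + (6)(0.25) = 1.875
E[X²] = (-3)²(0.375) + (4)²(0.375) + (6)²(0.25) = 18.375
var(X) = E[X²] − (E[X])² = 18.375 − (1.875)² = 14.859375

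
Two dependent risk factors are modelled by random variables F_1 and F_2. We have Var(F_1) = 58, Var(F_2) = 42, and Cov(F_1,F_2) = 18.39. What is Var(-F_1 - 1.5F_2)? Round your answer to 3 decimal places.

207.670

Var(-F_1 - 1.5F_2) = (-1)²·Var(F_1) + (-1.5)²·Var(F_2) + 2·(-1)·(-1.5)·Cov(F_1,F_2)
= 1·58 + 2.25·42 + 3·18.39 = 207.67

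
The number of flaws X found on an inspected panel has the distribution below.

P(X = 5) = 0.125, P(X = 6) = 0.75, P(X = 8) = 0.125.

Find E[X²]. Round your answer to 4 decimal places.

38.1250

E[X²] = (5)²(0.125) + (6)²(0.75) + (8)²(0.125) = 38.125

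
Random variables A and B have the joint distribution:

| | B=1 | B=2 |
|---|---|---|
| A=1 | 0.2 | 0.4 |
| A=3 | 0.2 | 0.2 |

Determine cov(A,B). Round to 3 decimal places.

-0.080

E[A] = 1.8,  E[B] = 1.6
E[AB] = 2.8
cov(A,B) = E[AB] − E[A]E[B] = 2.8 − (1.8)(1.6) = -0.08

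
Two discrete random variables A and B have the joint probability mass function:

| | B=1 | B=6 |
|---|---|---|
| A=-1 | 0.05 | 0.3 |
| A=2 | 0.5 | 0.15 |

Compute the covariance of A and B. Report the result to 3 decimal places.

-2.138

E[A] = 0.95,  E[B] = 3.25
E[AB] = 0.95
Cov(A,B) = E[AB] − E[A]E[B] = 0.95 − (0.95)(3.25) = -2.1375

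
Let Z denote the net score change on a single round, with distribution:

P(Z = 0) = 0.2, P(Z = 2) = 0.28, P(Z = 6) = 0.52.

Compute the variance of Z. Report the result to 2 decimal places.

6.30

E[Z] = (0)(0.2) + (2)(0.28) + (6)(0.52) = 3.68
E[Z²] = (0)²(0.2) + (2)²(0.28) + (6)²(0.52) = 19.84
Var(Z) = E[Z²] − (E[Z])² = 19.84 − (3.68)² = 6.2976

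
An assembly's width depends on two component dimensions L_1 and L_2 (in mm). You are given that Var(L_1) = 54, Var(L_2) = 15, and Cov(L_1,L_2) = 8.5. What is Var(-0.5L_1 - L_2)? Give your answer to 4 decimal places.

37.0000

Var(-0.5L_1 - L_2) = (-0.5)²·Var(L_1) + (-1)²·Var(L_2) + 2·(-0.5)·(-1)·Cov(L_1,L_2)
= 0.25·54 + 1·15 + 1·8.5 = 37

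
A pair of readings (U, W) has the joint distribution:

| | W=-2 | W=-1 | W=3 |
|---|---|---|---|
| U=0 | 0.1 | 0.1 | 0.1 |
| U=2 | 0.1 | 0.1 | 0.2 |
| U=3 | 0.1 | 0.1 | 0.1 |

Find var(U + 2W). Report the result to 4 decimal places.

21.8100

E[U] = 1.7,  E[W] = 0.3,  E[UW] = 0.6
var(U) = 4.3 − (1.7)² = 1.41;  var(W) = 5.1 − (0.3)² = 5.01
Cov(U,W) = 0.6 − (1.7)(0.3) = 0.09
var(U + 2W) = (1)²·1.41 + (2)²·5.01 + 2·(1)·(2)·0.09 = 21.81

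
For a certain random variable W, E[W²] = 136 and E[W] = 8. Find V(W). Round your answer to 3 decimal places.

72.000

V(W) = 136 − (8)² = 72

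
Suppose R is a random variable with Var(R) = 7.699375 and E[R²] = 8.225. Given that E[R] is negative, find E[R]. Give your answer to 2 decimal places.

-0.73

(E[R])² = E[R²] − Var(R) = 8.225 − 7.699375 = 0.525625
E[R] = −√0.525625 = -0.725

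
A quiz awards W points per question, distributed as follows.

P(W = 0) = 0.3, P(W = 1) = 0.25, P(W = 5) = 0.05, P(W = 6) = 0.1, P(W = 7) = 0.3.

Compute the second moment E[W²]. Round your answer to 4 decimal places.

E[W²] = (0)²(0.3) + (1)²(0.25) + (5)²(0.05) + (6)²(0.1) + (7)²(0.3) = 19.8

19.8000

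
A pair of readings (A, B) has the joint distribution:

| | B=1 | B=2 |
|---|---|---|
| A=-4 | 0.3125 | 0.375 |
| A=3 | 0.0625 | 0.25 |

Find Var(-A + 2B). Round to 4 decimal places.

9.9336

E[A] = -1.8125,  E[B] = 1.625,  E[AB] = -2.5625
Var(A) = 13.8125 − (-1.8125)² = 10.52734375;  Var(B) = 2.875 − (1.625)² = 0.234375
cov(A,B) = -2.5625 − (-1.8125)(1.625) = 0.3828125
Var(-A + 2B) = (-1)²·10.52734375 + (2)²·0.234375 + 2·(-1)·(2)·0.3828125 = 9.93359375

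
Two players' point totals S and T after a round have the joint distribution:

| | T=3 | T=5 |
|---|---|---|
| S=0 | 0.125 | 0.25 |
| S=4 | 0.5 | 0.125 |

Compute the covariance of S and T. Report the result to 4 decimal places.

-0.8750

E[S] = 2.5,  E[T] = 3.75
E[ST] = 8.5
Cov(S,T) = E[ST] − E[S]E[T] = 8.5 − (2.5)(3.75) = -0.875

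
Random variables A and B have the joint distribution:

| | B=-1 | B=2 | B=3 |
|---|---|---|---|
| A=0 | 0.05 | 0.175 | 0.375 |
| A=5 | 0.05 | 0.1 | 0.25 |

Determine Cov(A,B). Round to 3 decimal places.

-0.150

E[A] = 2,  E[B] = 2.325
E[AB] = 4.5
Cov(A,B) = E[AB] − E[A]E[B] = 4.5 − (2)(2.325) = -0.15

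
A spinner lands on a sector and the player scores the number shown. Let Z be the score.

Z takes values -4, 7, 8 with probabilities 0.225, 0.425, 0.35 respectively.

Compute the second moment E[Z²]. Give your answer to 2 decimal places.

E[Z²] = (-4)²(0.225) + (7)²(0.425) + (8)²(0.35) = 46.825

46.83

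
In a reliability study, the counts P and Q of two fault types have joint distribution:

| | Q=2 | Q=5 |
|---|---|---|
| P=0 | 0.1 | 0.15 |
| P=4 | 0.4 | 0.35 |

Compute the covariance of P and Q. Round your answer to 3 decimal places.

E[P] = 3,  E[Q] = 3.5
E[PQ] = 10.2
Cov(P,Q) = E[PQ] − E[P]E[Q] = 10.2 − (3)(3.5) = -0.3

-0.300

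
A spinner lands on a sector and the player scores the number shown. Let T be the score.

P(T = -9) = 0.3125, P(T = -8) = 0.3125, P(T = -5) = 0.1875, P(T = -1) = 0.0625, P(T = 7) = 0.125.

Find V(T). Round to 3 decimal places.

E[T] = (-9)(0.3125) + (-8)(0.3125) + (-5)(0.1875) + (-1)(0.0625) + (7)(0.125) = -5.4375
E[T²] = (-9)²(0.3125) + (-8)²(0.3125) + (-5)²(0.1875) + (-1)²(0.0625) + (7)²(0.125) = 56.1875
V(T) = E[T²] − (E[T])² = 56.1875 − (-5.4375)² = 26.62109375

26.621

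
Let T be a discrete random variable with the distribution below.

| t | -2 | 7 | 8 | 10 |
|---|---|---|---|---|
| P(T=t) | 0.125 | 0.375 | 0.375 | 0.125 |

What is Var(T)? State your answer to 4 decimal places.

11.4844

E[T] = (-2)(0.125) + (7)(0.375) + (8)(0.375) + (10)(0.125) = 6.625
E[T²] = (-2)²(0.125) + (7)²(0.375) + (8)²(0.375) + (10)²(0.125) = 55.375
Var(T) = E[T²] − (E[T])² = 55.375 − (6.625)² = 11.484375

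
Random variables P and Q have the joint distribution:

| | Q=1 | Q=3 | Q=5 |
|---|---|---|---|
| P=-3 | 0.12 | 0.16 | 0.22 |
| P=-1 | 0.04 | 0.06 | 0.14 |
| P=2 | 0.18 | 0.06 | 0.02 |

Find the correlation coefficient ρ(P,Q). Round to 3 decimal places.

E[P] = -1.22,  E[Q] = 3.08
E[PQ] = -5.1
Cov(P,Q) = E[PQ] − E[P]E[Q] = -5.1 − (-1.22)(3.08) = -1.3424
var(P) = 4.2916,  var(Q) = 2.8736
ρ = -1.3424 / √(4.2916·2.8736) ≈ -0.382

-0.382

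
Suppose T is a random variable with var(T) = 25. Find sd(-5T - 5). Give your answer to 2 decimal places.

25.00

var(-5T - 5) = (-5)²·25 = 625
sd(-5T - 5) = √625 ≈ 25.00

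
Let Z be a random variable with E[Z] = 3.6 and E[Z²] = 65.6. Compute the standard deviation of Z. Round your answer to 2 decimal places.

7.26

Var(Z) = 65.6 − (3.6)² = 52.64
σ(Z) = √52.64 ≈ 7.26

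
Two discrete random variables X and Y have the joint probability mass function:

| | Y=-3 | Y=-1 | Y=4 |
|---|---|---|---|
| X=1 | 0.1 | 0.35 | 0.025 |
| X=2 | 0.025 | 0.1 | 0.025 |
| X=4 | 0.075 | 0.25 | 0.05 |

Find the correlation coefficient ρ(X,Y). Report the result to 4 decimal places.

E[X] = 2.275,  E[Y] = -0.9
E[XY] = -1.8
cov(X,Y) = E[XY] − E[X]E[Y] = -1.8 − (2.275)(-0.9) = 0.2475
var(X) = 1.899375,  var(Y) = 3.29
ρ = 0.2475 / √(1.899375·3.29) ≈ 0.0990

0.0990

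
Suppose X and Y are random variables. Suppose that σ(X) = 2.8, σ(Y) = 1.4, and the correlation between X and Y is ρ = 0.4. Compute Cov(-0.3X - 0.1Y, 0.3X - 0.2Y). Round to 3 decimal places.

-0.619

Var(X) = (2.8)² = 7.84;  Var(Y) = (1.4)² = 1.96
Cov(X,Y) = ρ·σ(X)·σ(Y) = 0.4·2.8·1.4 = 1.568
Cov(-0.3X - 0.1Y, 0.3X - 0.2Y) = (-0.3)(0.3)Var(X) + (-0.1)(-0.2)Var(Y) + [(-0.3)(-0.2) + (-0.1)(0.3)]Cov(X,Y)
= -0.09·7.84 + 0.02·1.96 + 0.03·1.568 = -0.61936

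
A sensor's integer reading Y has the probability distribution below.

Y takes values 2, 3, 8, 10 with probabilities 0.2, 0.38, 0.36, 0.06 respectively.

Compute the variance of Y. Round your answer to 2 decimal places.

E[Y] = (2)(0.2) + (3)(0.38) + (8)(0.36) + (10)(0.06) = 5.02
E[Y²] = (2)²(0.2) + (3)²(0.38) + (8)²(0.36) + (10)²(0.06) = 33.26
Var(Y) = E[Y²] − (E[Y])² = 33.26 − (5.02)² = 8.0596

8.06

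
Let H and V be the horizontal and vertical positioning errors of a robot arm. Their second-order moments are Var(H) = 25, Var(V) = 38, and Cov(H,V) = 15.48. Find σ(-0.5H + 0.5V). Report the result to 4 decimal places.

2.8302

Var(-0.5H + 0.5V) = (-0.5)²·Var(H) + (0.5)²·Var(V) + 2·(-0.5)·(0.5)·Cov(H,V)
= 0.25·25 + 0.25·38 + -0.5·15.48 = 8.01
σ(-0.5H + 0.5V) = √8.01 ≈ 2.8302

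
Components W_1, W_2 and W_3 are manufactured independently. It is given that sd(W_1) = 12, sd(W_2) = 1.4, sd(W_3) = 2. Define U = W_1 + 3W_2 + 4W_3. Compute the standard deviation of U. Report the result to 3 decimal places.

15.021

Var(W_1) = 144, Var(W_2) = 1.96, Var(W_3) = 4
By independence, Var(U) = (1)²Var(W_1) + (3)²Var(W_2) + (4)²Var(W_3)
= (1)²·144 + (3)²·1.96 + (4)²·4 = 225.64
sd(U) = √225.64 ≈ 15.021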